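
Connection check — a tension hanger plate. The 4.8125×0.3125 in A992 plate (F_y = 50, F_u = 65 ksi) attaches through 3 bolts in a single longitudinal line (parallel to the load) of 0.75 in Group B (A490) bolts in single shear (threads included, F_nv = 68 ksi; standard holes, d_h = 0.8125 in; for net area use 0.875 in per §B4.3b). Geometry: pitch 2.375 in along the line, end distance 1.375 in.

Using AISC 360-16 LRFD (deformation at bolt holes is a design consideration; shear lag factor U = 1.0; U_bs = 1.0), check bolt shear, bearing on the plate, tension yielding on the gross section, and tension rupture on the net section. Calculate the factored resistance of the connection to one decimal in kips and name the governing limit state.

60.0 kips (net-section rupture governs)

Bolt shear: A_b = π(0.75)²/4 = 0.44179 in². φR_n = 0.75 × 68 × 0.44179 × 3 × 1 = 67.6 kips.
Bearing (0.3125 in plate, F_u = 65 ksi): end bolts L_c = 1.375 − 0.8125/2 = 0.96875, R_n = min(1.2×0.96875×0.3125×65, 2.4×0.75×0.3125×65) = 23.613 kips/bolt; interior L_c = 2.375 − 0.8125 = 1.5625, R_n = 36.563 kips/bolt. φR_n = 0.75 × (1×23.613 + 2×36.563) = 72.6 kips.
Tension yield (gross): A_g = 4.8125×0.3125 = 1.5039 in². φR_n = 0.90 × 50 × 1.5039 = 67.7 kips.
Tension rupture (net): A_n = (4.8125 − 1×0.875)×0.3125 = 1.2305 in² (U = 1.0, A_e = A_n). φR_n = 0.75 × 65 × 1.2305 = 60.0 kips.
Governing: min(67.6, 72.6, 67.7, 60.0) = 60.0 kips → net-section rupture.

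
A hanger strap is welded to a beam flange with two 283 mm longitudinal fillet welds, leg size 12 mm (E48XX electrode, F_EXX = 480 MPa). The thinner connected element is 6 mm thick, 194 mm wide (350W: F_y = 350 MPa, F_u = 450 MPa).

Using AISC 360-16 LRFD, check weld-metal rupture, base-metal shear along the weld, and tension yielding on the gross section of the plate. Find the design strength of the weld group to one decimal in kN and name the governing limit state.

Weld metal: throat = 0.707×12 = 8.484 mm, L = 2×283 = 566 mm. φR_n = 0.75 × 0.6 × 480 × 8.484 × 566 = 1037.2 kN.
Base metal shear (6 mm plate): yield φR_n = 1.0×0.6×350×6×566 = 713.2 kN; rupture φR_n = 0.75×0.6×450×6×566 = 687.7 kN; take 687.7 kN (rupture).
Tension yield (gross): A_g = 194×6 = 1164 mm². φR_n = 0.90 × 350 × 1164 = 366.7 kN.
Governing: min(1037.2, 687.7, 366.7) = 366.7 kN → gross-section yield.

366.7 kN (gross-section yield governs)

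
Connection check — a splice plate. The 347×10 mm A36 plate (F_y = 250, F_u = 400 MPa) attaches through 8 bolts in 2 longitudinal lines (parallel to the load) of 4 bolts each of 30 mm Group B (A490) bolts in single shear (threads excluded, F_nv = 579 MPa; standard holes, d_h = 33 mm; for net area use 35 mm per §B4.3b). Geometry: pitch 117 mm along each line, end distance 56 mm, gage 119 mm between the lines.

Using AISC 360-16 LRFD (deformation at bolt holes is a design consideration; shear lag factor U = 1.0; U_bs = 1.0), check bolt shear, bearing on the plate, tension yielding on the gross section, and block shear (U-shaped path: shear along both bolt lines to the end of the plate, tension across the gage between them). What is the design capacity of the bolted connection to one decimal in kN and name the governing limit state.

780.8 kN (gross-section yield governs)

Bolt shear: A_b = π(30)²/4 = 706.86 mm². φR_n = 0.75 × 579 × 706.86 × 8 × 1 = 2455.6 kN.
Bearing (10 mm plate, F_u = 400 MPa): end bolts L_c = 56 − 33/2 = 39.5, R_n = min(1.2×39.5×10×400, 2.4×30×10×400) = 189.6 kN/bolt; interior L_c = 117 − 33 = 84, R_n = 288 kN/bolt. φR_n = 0.75 × (2×189.6 + 6×288) = 1580.4 kN.
Tension yield (gross): A_g = 347×10 = 3470 mm². φR_n = 0.90 × 250 × 3470 = 780.8 kN.
Block shear: shear path 2×[56+3×117] = 2×407 mm, A_gv = 8140, A_nv = 2×(407 − 3.5×35)×10 = 5690 mm²; tension across gage: (119 − 1×35)×10 = 840 mm². R_n = min(0.6×400×5690, 0.6×250×8140) + 1.0×400×840 = min(1365.6, 1221) + 336 = 1557 kN. φR_n = 0.75 × 1557 = 1167.8 kN.
Governing: min(2455.6, 1580.4, 780.8, 1167.8) = 780.8 kN → gross-section yield.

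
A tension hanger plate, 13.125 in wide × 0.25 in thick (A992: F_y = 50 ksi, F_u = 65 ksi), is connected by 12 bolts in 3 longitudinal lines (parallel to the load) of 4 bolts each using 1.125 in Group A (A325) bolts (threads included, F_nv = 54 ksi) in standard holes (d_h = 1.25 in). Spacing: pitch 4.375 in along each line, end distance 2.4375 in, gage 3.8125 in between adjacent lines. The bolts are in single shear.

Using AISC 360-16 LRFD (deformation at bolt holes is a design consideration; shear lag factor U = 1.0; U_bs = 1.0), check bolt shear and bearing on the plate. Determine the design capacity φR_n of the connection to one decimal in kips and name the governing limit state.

Bolt shear: A_b = π(1.125)²/4 = 0.99402 in². φR_n = 0.75 × 54 × 0.99402 × 12 × 1 = 483.1 kips.
Bearing (0.25 in plate, F_u = 65 ksi): end bolts L_c = 2.4375 − 1.25/2 = 1.8125, R_n = min(1.2×1.8125×0.25×65, 2.4×1.125×0.25×65) = 35.344 kips/bolt; interior L_c = 4.375 − 1.25 = 3.125, R_n = 43.875 kips/bolt. φR_n = 0.75 × (3×35.344 + 9×43.875) = 375.7 kips.
Governing: min(483.1, 375.7) = 375.7 kips → bearing.

375.7 kips (bearing governs)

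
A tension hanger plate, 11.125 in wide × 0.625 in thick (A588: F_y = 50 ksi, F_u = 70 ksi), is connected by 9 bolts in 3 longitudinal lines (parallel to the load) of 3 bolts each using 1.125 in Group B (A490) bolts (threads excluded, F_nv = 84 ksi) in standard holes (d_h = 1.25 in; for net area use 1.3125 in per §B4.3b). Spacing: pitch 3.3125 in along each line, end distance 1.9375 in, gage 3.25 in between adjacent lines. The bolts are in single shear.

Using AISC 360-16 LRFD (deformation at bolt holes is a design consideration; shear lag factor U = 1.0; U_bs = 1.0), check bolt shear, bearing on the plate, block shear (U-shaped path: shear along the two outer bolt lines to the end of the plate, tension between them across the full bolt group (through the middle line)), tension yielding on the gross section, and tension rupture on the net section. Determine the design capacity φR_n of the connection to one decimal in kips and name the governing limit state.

235.8 kips (net-section rupture governs)

Bolt shear: A_b = π(1.125)²/4 = 0.99402 in². φR_n = 0.75 × 84 × 0.99402 × 9 × 1 = 563.6 kips.
Bearing (0.625 in plate, F_u = 70 ksi): end bolts L_c = 1.9375 − 1.25/2 = 1.3125, R_n = min(1.2×1.3125×0.625×70, 2.4×1.125×0.625×70) = 68.906 kips/bolt; interior L_c = 3.3125 − 1.25 = 2.0625, R_n = 108.28 kips/bolt. φR_n = 0.75 × (3×68.906 + 6×108.28) = 642.3 kips.
Block shear: shear path 2×[1.9375+2×3.3125] = 2×8.5625 in, A_gv = 10.703, A_nv = 2×(8.5625 − 2.5×1.3125)×0.625 = 6.6016 in²; tension across gage: (6.5 − 2×1.3125)×0.625 = 2.4219 in². R_n = min(0.6×70×6.6016, 0.6×50×10.703) + 1.0×70×2.4219 = min(277.27, 321.09) + 169.53 = 446.8 kips. φR_n = 0.75 × 446.8 = 335.1 kips.
Tension yield (gross): A_g = 11.125×0.625 = 6.9531 in². φR_n = 0.90 × 50 × 6.9531 = 312.9 kips.
Tension rupture (net): A_n = (11.125 − 3×1.3125)×0.625 = 4.4922 in² (U = 1.0, A_e = A_n). φR_n = 0.75 × 70 × 4.4922 = 235.8 kips.
Governing: min(563.6, 642.3, 335.1, 312.9, 235.8) = 235.8 kips → net-section rupture.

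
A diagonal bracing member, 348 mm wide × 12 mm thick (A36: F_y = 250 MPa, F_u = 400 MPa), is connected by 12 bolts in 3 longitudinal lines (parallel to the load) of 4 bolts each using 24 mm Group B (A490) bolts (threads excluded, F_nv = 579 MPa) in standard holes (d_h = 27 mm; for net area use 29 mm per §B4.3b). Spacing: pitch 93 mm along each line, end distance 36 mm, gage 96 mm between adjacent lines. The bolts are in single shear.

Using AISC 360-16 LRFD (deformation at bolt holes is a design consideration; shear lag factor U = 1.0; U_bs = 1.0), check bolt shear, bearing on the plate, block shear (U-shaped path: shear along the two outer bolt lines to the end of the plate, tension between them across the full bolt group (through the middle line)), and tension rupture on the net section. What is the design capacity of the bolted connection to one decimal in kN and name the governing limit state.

Bolt shear: A_b = π(24)²/4 = 452.39 mm². φR_n = 0.75 × 579 × 452.39 × 12 × 1 = 2357.4 kN.
Bearing (12 mm plate, F_u = 400 MPa): end bolts L_c = 36 − 27/2 = 22.5, R_n = min(1.2×22.5×12×400, 2.4×24×12×400) = 129.6 kN/bolt; interior L_c = 93 − 27 = 66, R_n = 276.48 kN/bolt. φR_n = 0.75 × (3×129.6 + 9×276.48) = 2157.8 kN.
Block shear: shear path 2×[36+3×93] = 2×315 mm, A_gv = 7560, A_nv = 2×(315 − 3.5×29)×12 = 5124 mm²; tension across gage: (192 − 2×29)×12 = 1608 mm². R_n = min(0.6×400×5124, 0.6×250×7560) + 1.0×400×1608 = min(1229.8, 1134) + 643.2 = 1777.2 kN. φR_n = 0.75 × 1777.2 = 1332.9 kN.
Tension rupture (net): A_n = (348 − 3×29)×12 = 3132 mm² (U = 1.0, A_e = A_n). φR_n = 0.75 × 400 × 3132 = 939.6 kN.
Governing: min(2357.4, 2157.8, 1332.9, 939.6) = 939.6 kN → net-section rupture.

939.6 kN (net-section rupture governs)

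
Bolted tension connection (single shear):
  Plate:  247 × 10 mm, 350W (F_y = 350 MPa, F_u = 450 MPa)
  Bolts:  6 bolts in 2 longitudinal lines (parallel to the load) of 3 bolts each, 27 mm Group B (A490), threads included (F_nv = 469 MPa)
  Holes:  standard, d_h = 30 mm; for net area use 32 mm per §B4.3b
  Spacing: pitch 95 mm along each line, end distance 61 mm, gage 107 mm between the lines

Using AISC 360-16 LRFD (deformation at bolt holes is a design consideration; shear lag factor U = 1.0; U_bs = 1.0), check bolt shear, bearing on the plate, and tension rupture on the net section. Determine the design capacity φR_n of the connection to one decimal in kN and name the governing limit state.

Bolt shear: A_b = π(27)²/4 = 572.56 mm². φR_n = 0.75 × 469 × 572.56 × 6 × 1 = 1208.4 kN.
Bearing (10 mm plate, F_u = 450 MPa): end bolts L_c = 61 − 30/2 = 46, R_n = min(1.2×46×10×450, 2.4×27×10×450) = 248.4 kN/bolt; interior L_c = 95 − 30 = 65, R_n = 291.6 kN/bolt. φR_n = 0.75 × (2×248.4 + 4×291.6) = 1247.4 kN.
Tension rupture (net): A_n = (247 − 2×32)×10 = 1830 mm² (U = 1.0, A_e = A_n). φR_n = 0.75 × 450 × 1830 = 617.6 kN.
Governing: min(1208.4, 1247.4, 617.6) = 617.6 kN → net-section rupture.

617.6 kN (net-section rupture governs)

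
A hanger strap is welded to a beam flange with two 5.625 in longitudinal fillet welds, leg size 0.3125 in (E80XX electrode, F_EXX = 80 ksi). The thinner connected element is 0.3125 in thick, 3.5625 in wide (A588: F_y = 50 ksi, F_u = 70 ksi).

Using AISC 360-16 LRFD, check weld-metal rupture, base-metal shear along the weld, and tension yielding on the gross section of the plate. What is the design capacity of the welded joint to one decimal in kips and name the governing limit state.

Weld metal: throat = 0.707×0.3125 = 0.22094 in, L = 2×5.625 = 11.25 in. φR_n = 0.75 × 0.6 × 80 × 0.22094 × 11.25 = 89.5 kips.
Base metal shear (0.3125 in plate): yield φR_n = 1.0×0.6×50×0.3125×11.25 = 105.5 kips; rupture φR_n = 0.75×0.6×70×0.3125×11.25 = 110.7 kips; take 105.5 kips (yield).
Tension yield (gross): A_g = 3.5625×0.3125 = 1.1133 in². φR_n = 0.90 × 50 × 1.1133 = 50.1 kips.
Governing: min(89.5, 105.5, 50.1) = 50.1 kips → gross-section yield.

50.1 kips (gross-section yield governs)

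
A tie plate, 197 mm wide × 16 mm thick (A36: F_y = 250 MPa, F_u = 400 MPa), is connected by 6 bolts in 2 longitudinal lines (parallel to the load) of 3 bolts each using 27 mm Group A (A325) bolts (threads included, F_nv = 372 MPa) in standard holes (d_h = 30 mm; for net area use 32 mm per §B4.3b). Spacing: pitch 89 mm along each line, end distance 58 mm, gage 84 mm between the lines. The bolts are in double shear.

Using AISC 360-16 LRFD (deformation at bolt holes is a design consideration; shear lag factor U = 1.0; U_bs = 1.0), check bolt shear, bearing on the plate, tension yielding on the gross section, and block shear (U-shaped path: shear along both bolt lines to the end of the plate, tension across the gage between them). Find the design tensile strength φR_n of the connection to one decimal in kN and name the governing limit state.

Bolt shear: A_b = π(27)²/4 = 572.56 mm². φR_n = 0.75 × 372 × 572.56 × 6 × 2 = 1916.9 kN.
Bearing (16 mm plate, F_u = 400 MPa): end bolts L_c = 58 − 30/2 = 43, R_n = min(1.2×43×16×400, 2.4×27×16×400) = 330.24 kN/bolt; interior L_c = 89 − 30 = 59, R_n = 414.72 kN/bolt. φR_n = 0.75 × (2×330.24 + 4×414.72) = 1739.5 kN.
Tension yield (gross): A_g = 197×16 = 3152 mm². φR_n = 0.90 × 250 × 3152 = 709.2 kN.
Block shear: shear path 2×[58+2×89] = 2×236 mm, A_gv = 7552, A_nv = 2×(236 − 2.5×32)×16 = 4992 mm²; tension across gage: (84 − 1×32)×16 = 832 mm². R_n = min(0.6×400×4992, 0.6×250×7552) + 1.0×400×832 = min(1198.1, 1132.8) + 332.8 = 1465.6 kN. φR_n = 0.75 × 1465.6 = 1099.2 kN.
Governing: min(1916.9, 1739.5, 709.2, 1099.2) = 709.2 kN → gross-section yield.

709.2 kN (gross-section yield governs)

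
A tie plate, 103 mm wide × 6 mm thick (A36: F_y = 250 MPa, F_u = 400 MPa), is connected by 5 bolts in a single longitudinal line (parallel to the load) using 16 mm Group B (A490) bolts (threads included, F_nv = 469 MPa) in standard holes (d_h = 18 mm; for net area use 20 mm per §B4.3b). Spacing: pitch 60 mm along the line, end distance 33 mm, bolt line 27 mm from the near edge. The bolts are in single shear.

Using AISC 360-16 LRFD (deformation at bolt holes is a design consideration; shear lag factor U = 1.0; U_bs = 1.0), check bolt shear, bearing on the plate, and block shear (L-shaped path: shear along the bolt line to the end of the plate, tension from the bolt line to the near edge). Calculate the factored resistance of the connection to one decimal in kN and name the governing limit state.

Bolt shear: A_b = π(16)²/4 = 201.06 mm². φR_n = 0.75 × 469 × 201.06 × 5 × 1 = 353.6 kN.
Bearing (6 mm plate, F_u = 400 MPa): end bolts L_c = 33 − 18/2 = 24, R_n = min(1.2×24×6×400, 2.4×16×6×400) = 69.12 kN/bolt; interior L_c = 60 − 18 = 42, R_n = 92.16 kN/bolt. φR_n = 0.75 × (1×69.12 + 4×92.16) = 328.3 kN.
Block shear: shear path 1×[33+4×60] = 1×273 mm, A_gv = 1638, A_nv = 1×(273 − 4.5×20)×6 = 1098 mm²; tension to near edge: (27 − 0.5×20)×6 = 102 mm². R_n = min(0.6×400×1098, 0.6×250×1638) + 1.0×400×102 = min(263.52, 245.7) + 40.8 = 286.5 kN. φR_n = 0.75 × 286.5 = 214.9 kN.
Governing: min(353.6, 328.3, 214.9) = 214.9 kN → block shear.

214.9 kN (block shear governs)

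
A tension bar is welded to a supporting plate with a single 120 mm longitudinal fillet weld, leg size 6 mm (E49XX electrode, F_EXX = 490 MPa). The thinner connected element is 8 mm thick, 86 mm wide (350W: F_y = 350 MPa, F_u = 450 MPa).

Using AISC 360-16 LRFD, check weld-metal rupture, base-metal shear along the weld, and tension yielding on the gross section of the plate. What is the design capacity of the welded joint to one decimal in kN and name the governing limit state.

Weld metal: throat = 0.707×6 = 4.242 mm, L = 120 mm. φR_n = 0.75 × 0.6 × 490 × 4.242 × 120 = 112.2 kN.
Base metal shear (8 mm plate): yield φR_n = 1.0×0.6×350×8×120 = 201.6 kN; rupture φR_n = 0.75×0.6×450×8×120 = 194.4 kN; take 194.4 kN (rupture).
Tension yield (gross): A_g = 86×8 = 688 mm². φR_n = 0.90 × 350 × 688 = 216.7 kN.
Governing: min(112.2, 194.4, 216.7) = 112.2 kN → weld metal.

112.2 kN (weld metal governs)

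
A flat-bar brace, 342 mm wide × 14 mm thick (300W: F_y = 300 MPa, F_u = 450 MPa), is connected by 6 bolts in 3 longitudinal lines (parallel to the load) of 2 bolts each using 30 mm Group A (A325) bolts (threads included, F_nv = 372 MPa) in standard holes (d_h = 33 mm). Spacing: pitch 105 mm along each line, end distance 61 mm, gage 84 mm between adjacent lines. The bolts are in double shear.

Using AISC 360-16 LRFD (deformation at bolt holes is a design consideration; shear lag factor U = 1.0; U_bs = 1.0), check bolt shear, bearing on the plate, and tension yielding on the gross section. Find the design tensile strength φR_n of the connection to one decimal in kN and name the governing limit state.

Bolt shear: A_b = π(30)²/4 = 706.86 mm². φR_n = 0.75 × 372 × 706.86 × 6 × 2 = 2366.6 kN.
Bearing (14 mm plate, F_u = 450 MPa): end bolts L_c = 61 − 33/2 = 44.5, R_n = min(1.2×44.5×14×450, 2.4×30×14×450) = 336.42 kN/bolt; interior L_c = 105 − 33 = 72, R_n = 453.6 kN/bolt. φR_n = 0.75 × (3×336.42 + 3×453.6) = 1777.5 kN.
Tension yield (gross): A_g = 342×14 = 4788 mm². φR_n = 0.90 × 300 × 4788 = 1292.8 kN.
Governing: min(2366.6, 1777.5, 1292.8) = 1292.8 kN → gross-section yield.

1292.8 kN (gross-section yield governs)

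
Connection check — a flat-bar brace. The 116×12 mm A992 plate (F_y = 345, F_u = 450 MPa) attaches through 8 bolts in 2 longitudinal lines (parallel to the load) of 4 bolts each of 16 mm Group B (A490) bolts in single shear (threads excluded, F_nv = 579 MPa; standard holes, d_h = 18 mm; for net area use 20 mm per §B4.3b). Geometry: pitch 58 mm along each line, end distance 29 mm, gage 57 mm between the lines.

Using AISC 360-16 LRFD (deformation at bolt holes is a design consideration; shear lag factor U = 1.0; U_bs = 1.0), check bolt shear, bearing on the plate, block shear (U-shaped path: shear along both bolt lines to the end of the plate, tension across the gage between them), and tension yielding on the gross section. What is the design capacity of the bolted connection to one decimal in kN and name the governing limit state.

432.2 kN (gross-section yield governs)

Bolt shear: A_b = π(16)²/4 = 201.06 mm². φR_n = 0.75 × 579 × 201.06 × 8 × 1 = 698.5 kN.
Bearing (12 mm plate, F_u = 450 MPa): end bolts L_c = 29 − 18/2 = 20, R_n = min(1.2×20×12×450, 2.4×16×12×450) = 129.6 kN/bolt; interior L_c = 58 − 18 = 40, R_n = 207.36 kN/bolt. φR_n = 0.75 × (2×129.6 + 6×207.36) = 1127.5 kN.
Block shear: shear path 2×[29+3×58] = 2×203 mm, A_gv = 4872, A_nv = 2×(203 − 3.5×20)×12 = 3192 mm²; tension across gage: (57 − 1×20)×12 = 444 mm². R_n = min(0.6×450×3192, 0.6×345×4872) + 1.0×450×444 = min(861.84, 1008.5) + 199.8 = 1061.6 kN. φR_n = 0.75 × 1061.6 = 796.2 kN.
Tension yield (gross): A_g = 116×12 = 1392 mm². φR_n = 0.90 × 345 × 1392 = 432.2 kN.
Governing: min(698.5, 1127.5, 796.2, 432.2) = 432.2 kN → gross-section yield.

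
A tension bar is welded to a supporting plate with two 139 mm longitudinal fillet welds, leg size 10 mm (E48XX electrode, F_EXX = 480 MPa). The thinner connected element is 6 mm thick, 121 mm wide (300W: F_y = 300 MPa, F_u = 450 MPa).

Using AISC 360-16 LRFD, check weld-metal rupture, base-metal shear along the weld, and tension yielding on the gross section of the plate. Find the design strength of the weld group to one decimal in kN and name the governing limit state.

196.0 kN (gross-section yield governs)

Weld metal: throat = 0.707×10 = 7.07 mm, L = 2×139 = 278 mm. φR_n = 0.75 × 0.6 × 480 × 7.07 × 278 = 424.5 kN.
Base metal shear (6 mm plate): yield φR_n = 1.0×0.6×300×6×278 = 300.2 kN; rupture φR_n = 0.75×0.6×450×6×278 = 337.8 kN; take 300.2 kN (yield).
Tension yield (gross): A_g = 121×6 = 726 mm². φR_n = 0.90 × 300 × 726 = 196.0 kN.
Governing: min(424.5, 300.2, 196.0) = 196.0 kN → gross-section yield.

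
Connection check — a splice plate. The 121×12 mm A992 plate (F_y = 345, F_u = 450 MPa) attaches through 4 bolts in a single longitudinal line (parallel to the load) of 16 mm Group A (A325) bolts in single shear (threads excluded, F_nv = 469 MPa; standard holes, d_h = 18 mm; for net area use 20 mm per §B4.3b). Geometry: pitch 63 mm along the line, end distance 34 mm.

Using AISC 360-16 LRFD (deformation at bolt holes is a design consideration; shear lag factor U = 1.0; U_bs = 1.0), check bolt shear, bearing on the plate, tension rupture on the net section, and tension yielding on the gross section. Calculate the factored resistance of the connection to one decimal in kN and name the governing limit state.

Bolt shear: A_b = π(16)²/4 = 201.06 mm². φR_n = 0.75 × 469 × 201.06 × 4 × 1 = 282.9 kN.
Bearing (12 mm plate, F_u = 450 MPa): end bolts L_c = 34 − 18/2 = 25, R_n = min(1.2×25×12×450, 2.4×16×12×450) = 162 kN/bolt; interior L_c = 63 − 18 = 45, R_n = 207.36 kN/bolt. φR_n = 0.75 × (1×162 + 3×207.36) = 588.1 kN.
Tension rupture (net): A_n = (121 − 1×20)×12 = 1212 mm² (U = 1.0, A_e = A_n). φR_n = 0.75 × 450 × 1212 = 409.1 kN.
Tension yield (gross): A_g = 121×12 = 1452 mm². φR_n = 0.90 × 345 × 1452 = 450.8 kN.
Governing: min(282.9, 588.1, 409.1, 450.8) = 282.9 kN → bolt shear.

282.9 kN (bolt shear governs)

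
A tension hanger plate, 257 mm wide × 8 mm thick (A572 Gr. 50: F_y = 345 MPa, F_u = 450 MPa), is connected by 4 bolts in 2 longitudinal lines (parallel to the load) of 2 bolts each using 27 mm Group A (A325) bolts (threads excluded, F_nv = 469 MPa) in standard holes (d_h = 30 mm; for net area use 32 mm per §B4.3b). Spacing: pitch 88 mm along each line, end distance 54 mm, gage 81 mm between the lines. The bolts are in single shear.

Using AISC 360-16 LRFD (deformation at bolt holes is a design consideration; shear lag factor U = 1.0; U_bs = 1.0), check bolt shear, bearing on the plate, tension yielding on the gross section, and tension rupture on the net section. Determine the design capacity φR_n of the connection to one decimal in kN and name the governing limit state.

521.1 kN (net-section rupture governs)

Bolt shear: A_b = π(27)²/4 = 572.56 mm². φR_n = 0.75 × 469 × 572.56 × 4 × 1 = 805.6 kN.
Bearing (8 mm plate, F_u = 450 MPa): end bolts L_c = 54 − 30/2 = 39, R_n = min(1.2×39×8×450, 2.4×27×8×450) = 168.48 kN/bolt; interior L_c = 88 − 30 = 58, R_n = 233.28 kN/bolt. φR_n = 0.75 × (2×168.48 + 2×233.28) = 602.6 kN.
Tension yield (gross): A_g = 257×8 = 2056 mm². φR_n = 0.90 × 345 × 2056 = 638.4 kN.
Tension rupture (net): A_n = (257 − 2×32)×8 = 1544 mm² (U = 1.0, A_e = A_n). φR_n = 0.75 × 450 × 1544 = 521.1 kN.
Governing: min(805.6, 602.6, 638.4, 521.1) = 521.1 kN → net-section rupture.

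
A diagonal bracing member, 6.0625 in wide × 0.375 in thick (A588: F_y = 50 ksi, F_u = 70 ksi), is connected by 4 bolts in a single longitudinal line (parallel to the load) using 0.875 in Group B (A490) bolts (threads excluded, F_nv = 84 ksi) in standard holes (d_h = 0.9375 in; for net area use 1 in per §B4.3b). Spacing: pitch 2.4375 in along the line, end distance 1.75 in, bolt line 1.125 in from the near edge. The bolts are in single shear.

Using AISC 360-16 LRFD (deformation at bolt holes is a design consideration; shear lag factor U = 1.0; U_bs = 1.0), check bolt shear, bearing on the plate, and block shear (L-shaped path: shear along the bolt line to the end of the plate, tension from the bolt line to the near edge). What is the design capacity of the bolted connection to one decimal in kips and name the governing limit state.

Bolt shear: A_b = π(0.875)²/4 = 0.60132 in². φR_n = 0.75 × 84 × 0.60132 × 4 × 1 = 151.5 kips.
Bearing (0.375 in plate, F_u = 70 ksi): end bolts L_c = 1.75 − 0.9375/2 = 1.28125, R_n = min(1.2×1.28125×0.375×70, 2.4×0.875×0.375×70) = 40.359 kips/bolt; interior L_c = 2.4375 − 0.9375 = 1.5, R_n = 47.25 kips/bolt. φR_n = 0.75 × (1×40.359 + 3×47.25) = 136.6 kips.
Block shear: shear path 1×[1.75+3×2.4375] = 1×9.0625 in, A_gv = 3.3984, A_nv = 1×(9.0625 − 3.5×1)×0.375 = 2.0859 in²; tension to near edge: (1.125 − 0.5×1)×0.375 = 0.23438 in². R_n = min(0.6×70×2.0859, 0.6×50×3.3984) + 1.0×70×0.23438 = min(87.608, 101.95) + 16.407 = 104.02 kips. φR_n = 0.75 × 104.02 = 78.0 kips.
Governing: min(151.5, 136.6, 78.0) = 78.0 kips → block shear.

78.0 kips (block shear governs)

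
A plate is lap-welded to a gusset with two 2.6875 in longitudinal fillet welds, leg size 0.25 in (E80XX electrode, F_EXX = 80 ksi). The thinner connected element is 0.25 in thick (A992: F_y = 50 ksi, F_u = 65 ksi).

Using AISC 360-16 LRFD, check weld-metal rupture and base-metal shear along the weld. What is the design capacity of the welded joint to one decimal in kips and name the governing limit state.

34.2 kips (weld metal governs)

Weld metal: throat = 0.707×0.25 = 0.17675 in, L = 2×2.6875 = 5.375 in. φR_n = 0.75 × 0.6 × 80 × 0.17675 × 5.375 = 34.2 kips.
Base metal shear (0.25 in plate): yield φR_n = 1.0×0.6×50×0.25×5.375 = 40.3 kips; rupture φR_n = 0.75×0.6×65×0.25×5.375 = 39.3 kips; take 39.3 kips (rupture).
Governing: min(34.2, 39.3) = 34.2 kips → weld metal.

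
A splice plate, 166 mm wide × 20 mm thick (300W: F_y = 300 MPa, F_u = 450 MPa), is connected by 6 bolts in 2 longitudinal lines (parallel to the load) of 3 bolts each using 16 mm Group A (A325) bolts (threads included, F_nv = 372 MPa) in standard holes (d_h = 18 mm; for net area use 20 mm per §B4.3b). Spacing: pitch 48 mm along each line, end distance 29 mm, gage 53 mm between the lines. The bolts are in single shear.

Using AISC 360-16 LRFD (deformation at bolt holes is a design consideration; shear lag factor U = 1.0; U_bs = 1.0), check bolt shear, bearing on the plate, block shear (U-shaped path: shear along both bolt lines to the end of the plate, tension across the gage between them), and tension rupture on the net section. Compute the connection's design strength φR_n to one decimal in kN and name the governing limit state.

Bolt shear: A_b = π(16)²/4 = 201.06 mm². φR_n = 0.75 × 372 × 201.06 × 6 × 1 = 336.6 kN.
Bearing (20 mm plate, F_u = 450 MPa): end bolts L_c = 29 − 18/2 = 20, R_n = min(1.2×20×20×450, 2.4×16×20×450) = 216 kN/bolt; interior L_c = 48 − 18 = 30, R_n = 324 kN/bolt. φR_n = 0.75 × (2×216 + 4×324) = 1296.0 kN.
Block shear: shear path 2×[29+2×48] = 2×125 mm, A_gv = 5000, A_nv = 2×(125 − 2.5×20)×20 = 3000 mm²; tension across gage: (53 − 1×20)×20 = 660 mm². R_n = min(0.6×450×3000, 0.6×300×5000) + 1.0×450×660 = min(810, 900) + 297 = 1107 kN. φR_n = 0.75 × 1107 = 830.3 kN.
Tension rupture (net): A_n = (166 − 2×20)×20 = 2520 mm² (U = 1.0, A_e = A_n). φR_n = 0.75 × 450 × 2520 = 850.5 kN.
Governing: min(336.6, 1296.0, 830.3, 850.5) = 336.6 kN → bolt shear.

336.6 kN (bolt shear governs)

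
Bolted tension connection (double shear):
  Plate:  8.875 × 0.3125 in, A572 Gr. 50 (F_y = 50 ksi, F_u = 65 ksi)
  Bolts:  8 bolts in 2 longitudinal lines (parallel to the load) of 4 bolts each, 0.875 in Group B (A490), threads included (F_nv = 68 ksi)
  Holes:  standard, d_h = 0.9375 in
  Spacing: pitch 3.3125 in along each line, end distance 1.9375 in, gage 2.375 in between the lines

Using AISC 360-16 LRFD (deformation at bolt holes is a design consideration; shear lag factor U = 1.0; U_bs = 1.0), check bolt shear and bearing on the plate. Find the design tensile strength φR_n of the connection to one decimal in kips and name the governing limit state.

Bolt shear: A_b = π(0.875)²/4 = 0.60132 in². φR_n = 0.75 × 68 × 0.60132 × 8 × 2 = 490.7 kips.
Bearing (0.3125 in plate, F_u = 65 ksi): end bolts L_c = 1.9375 − 0.9375/2 = 1.46875, R_n = min(1.2×1.46875×0.3125×65, 2.4×0.875×0.3125×65) = 35.801 kips/bolt; interior L_c = 3.3125 − 0.9375 = 2.375, R_n = 42.656 kips/bolt. φR_n = 0.75 × (2×35.801 + 6×42.656) = 245.7 kips.
Governing: min(490.7, 245.7) = 245.7 kips → bearing.

245.7 kips (bearing governs)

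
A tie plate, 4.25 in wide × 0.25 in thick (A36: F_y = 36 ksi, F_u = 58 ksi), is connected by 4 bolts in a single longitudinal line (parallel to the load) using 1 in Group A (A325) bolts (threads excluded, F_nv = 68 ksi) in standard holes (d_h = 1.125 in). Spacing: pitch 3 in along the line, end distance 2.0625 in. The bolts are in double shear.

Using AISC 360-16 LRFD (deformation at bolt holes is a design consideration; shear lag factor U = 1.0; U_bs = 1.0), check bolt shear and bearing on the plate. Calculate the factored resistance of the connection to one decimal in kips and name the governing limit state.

Bolt shear: A_b = π(1)²/4 = 0.7854 in². φR_n = 0.75 × 68 × 0.7854 × 4 × 2 = 320.4 kips.
Bearing (0.25 in plate, F_u = 58 ksi): end bolts L_c = 2.0625 − 1.125/2 = 1.5, R_n = min(1.2×1.5×0.25×58, 2.4×1×0.25×58) = 26.1 kips/bolt; interior L_c = 3 − 1.125 = 1.875, R_n = 32.625 kips/bolt. φR_n = 0.75 × (1×26.1 + 3×32.625) = 93.0 kips.
Governing: min(320.4, 93.0) = 93.0 kips → bearing.

93.0 kips (bearing governs)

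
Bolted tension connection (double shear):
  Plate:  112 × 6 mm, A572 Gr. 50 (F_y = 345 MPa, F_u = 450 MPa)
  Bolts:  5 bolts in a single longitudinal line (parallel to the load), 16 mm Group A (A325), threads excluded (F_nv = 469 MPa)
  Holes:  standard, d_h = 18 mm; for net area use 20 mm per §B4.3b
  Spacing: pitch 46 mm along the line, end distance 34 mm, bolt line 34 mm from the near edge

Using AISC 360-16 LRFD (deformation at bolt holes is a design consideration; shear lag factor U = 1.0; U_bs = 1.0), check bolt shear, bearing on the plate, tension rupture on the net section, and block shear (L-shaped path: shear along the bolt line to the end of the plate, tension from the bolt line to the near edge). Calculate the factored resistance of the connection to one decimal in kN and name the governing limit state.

186.3 kN (net-section rupture governs)

Bolt shear: A_b = π(16)²/4 = 201.06 mm². φR_n = 0.75 × 469 × 201.06 × 5 × 2 = 707.2 kN.
Bearing (6 mm plate, F_u = 450 MPa): end bolts L_c = 34 − 18/2 = 25, R_n = min(1.2×25×6×450, 2.4×16×6×450) = 81 kN/bolt; interior L_c = 46 − 18 = 28, R_n = 90.72 kN/bolt. φR_n = 0.75 × (1×81 + 4×90.72) = 332.9 kN.
Tension rupture (net): A_n = (112 − 1×20)×6 = 552 mm² (U = 1.0, A_e = A_n). φR_n = 0.75 × 450 × 552 = 186.3 kN.
Block shear: shear path 1×[34+4×46] = 1×218 mm, A_gv = 1308, A_nv = 1×(218 − 4.5×20)×6 = 768 mm²; tension to near edge: (34 − 0.5×20)×6 = 144 mm². R_n = min(0.6×450×768, 0.6×345×1308) + 1.0×450×144 = min(207.36, 270.76) + 64.8 = 272.16 kN. φR_n = 0.75 × 272.16 = 204.1 kN.
Governing: min(707.2, 332.9, 186.3, 204.1) = 186.3 kN → net-section rupture.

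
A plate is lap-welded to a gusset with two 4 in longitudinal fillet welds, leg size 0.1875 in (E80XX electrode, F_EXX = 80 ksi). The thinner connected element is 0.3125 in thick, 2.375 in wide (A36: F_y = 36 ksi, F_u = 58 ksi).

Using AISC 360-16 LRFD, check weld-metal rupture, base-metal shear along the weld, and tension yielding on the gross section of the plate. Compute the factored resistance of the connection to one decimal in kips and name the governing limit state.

Weld metal: throat = 0.707×0.1875 = 0.13256 in, L = 2×4 = 8 in. φR_n = 0.75 × 0.6 × 80 × 0.13256 × 8 = 38.2 kips.
Base metal shear (0.3125 in plate): yield φR_n = 1.0×0.6×36×0.3125×8 = 54.0 kips; rupture φR_n = 0.75×0.6×58×0.3125×8 = 65.3 kips; take 54.0 kips (yield).
Tension yield (gross): A_g = 2.375×0.3125 = 0.74219 in². φR_n = 0.90 × 36 × 0.74219 = 24.0 kips.
Governing: min(38.2, 54.0, 24.0) = 24.0 kips → gross-section yield.

24.0 kips (gross-section yield governs)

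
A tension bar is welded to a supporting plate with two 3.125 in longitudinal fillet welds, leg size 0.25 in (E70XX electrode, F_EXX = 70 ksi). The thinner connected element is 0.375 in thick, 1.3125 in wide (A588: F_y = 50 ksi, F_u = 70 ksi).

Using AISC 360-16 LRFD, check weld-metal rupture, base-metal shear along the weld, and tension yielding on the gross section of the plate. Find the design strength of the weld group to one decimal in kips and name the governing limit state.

Weld metal: throat = 0.707×0.25 = 0.17675 in, L = 2×3.125 = 6.25 in. φR_n = 0.75 × 0.6 × 70 × 0.17675 × 6.25 = 34.8 kips.
Base metal shear (0.375 in plate): yield φR_n = 1.0×0.6×50×0.375×6.25 = 70.3 kips; rupture φR_n = 0.75×0.6×70×0.375×6.25 = 73.8 kips; take 70.3 kips (yield).
Tension yield (gross): A_g = 1.3125×0.375 = 0.49219 in². φR_n = 0.90 × 50 × 0.49219 = 22.1 kips.
Governing: min(34.8, 70.3, 22.1) = 22.1 kips → gross-section yield.

22.1 kips (gross-section yield governs)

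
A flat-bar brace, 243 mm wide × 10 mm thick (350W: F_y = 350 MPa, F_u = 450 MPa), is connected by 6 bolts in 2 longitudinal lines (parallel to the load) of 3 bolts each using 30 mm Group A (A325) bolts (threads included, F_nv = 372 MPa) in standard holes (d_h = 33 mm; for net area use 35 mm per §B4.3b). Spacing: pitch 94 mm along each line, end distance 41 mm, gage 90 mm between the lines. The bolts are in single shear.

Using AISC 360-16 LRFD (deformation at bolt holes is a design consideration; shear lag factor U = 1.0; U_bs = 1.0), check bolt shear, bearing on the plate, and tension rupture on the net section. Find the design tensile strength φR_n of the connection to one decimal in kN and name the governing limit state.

Bolt shear: A_b = π(30)²/4 = 706.86 mm². φR_n = 0.75 × 372 × 706.86 × 6 × 1 = 1183.3 kN.
Bearing (10 mm plate, F_u = 450 MPa): end bolts L_c = 41 − 33/2 = 24.5, R_n = min(1.2×24.5×10×450, 2.4×30×10×450) = 132.3 kN/bolt; interior L_c = 94 − 33 = 61, R_n = 324 kN/bolt. φR_n = 0.75 × (2×132.3 + 4×324) = 1170.5 kN.
Tension rupture (net): A_n = (243 − 2×35)×10 = 1730 mm² (U = 1.0, A_e = A_n). φR_n = 0.75 × 450 × 1730 = 583.9 kN.
Governing: min(1183.3, 1170.5, 583.9) = 583.9 kN → net-section rupture.

583.9 kN (net-section rupture governs)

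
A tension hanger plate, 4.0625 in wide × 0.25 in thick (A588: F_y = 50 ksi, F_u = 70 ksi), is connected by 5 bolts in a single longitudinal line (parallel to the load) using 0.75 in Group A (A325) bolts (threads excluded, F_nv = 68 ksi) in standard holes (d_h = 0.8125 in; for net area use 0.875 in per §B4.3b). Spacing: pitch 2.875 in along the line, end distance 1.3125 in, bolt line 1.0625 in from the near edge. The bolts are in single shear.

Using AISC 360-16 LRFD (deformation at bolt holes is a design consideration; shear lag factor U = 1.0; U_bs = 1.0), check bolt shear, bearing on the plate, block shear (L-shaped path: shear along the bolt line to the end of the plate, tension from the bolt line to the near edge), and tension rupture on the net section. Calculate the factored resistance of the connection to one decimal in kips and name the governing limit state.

41.8 kips (net-section rupture governs)

Bolt shear: A_b = π(0.75)²/4 = 0.44179 in². φR_n = 0.75 × 68 × 0.44179 × 5 × 1 = 112.7 kips.
Bearing (0.25 in plate, F_u = 70 ksi): end bolts L_c = 1.3125 − 0.8125/2 = 0.90625, R_n = min(1.2×0.90625×0.25×70, 2.4×0.75×0.25×70) = 19.031 kips/bolt; interior L_c = 2.875 − 0.8125 = 2.0625, R_n = 31.5 kips/bolt. φR_n = 0.75 × (1×19.031 + 4×31.5) = 108.8 kips.
Block shear: shear path 1×[1.3125+4×2.875] = 1×12.8125 in, A_gv = 3.2031, A_nv = 1×(12.8125 − 4.5×0.875)×0.25 = 2.2188 in²; tension to near edge: (1.0625 − 0.5×0.875)×0.25 = 0.15625 in². R_n = min(0.6×70×2.2188, 0.6×50×3.2031) + 1.0×70×0.15625 = min(93.19, 96.093) + 10.938 = 104.13 kips. φR_n = 0.75 × 104.13 = 78.1 kips.
Tension rupture (net): A_n = (4.0625 − 1×0.875)×0.25 = 0.79688 in² (U = 1.0, A_e = A_n). φR_n = 0.75 × 70 × 0.79688 = 41.8 kips.
Governing: min(112.7, 108.8, 78.1, 41.8) = 41.8 kips → net-section rupture.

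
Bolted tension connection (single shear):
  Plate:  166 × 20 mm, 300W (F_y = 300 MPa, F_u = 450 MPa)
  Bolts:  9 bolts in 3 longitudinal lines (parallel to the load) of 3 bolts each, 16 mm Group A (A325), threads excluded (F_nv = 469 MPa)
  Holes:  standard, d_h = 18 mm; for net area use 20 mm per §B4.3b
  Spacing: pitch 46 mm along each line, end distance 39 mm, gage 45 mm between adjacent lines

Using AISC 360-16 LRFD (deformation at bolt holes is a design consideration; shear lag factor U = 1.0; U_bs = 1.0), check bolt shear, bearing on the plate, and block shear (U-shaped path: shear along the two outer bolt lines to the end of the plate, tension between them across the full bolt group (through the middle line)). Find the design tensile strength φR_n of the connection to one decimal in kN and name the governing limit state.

636.5 kN (bolt shear governs)

Bolt shear: A_b = π(16)²/4 = 201.06 mm². φR_n = 0.75 × 469 × 201.06 × 9 × 1 = 636.5 kN.
Bearing (20 mm plate, F_u = 450 MPa): end bolts L_c = 39 − 18/2 = 30, R_n = min(1.2×30×20×450, 2.4×16×20×450) = 324 kN/bolt; interior L_c = 46 − 18 = 28, R_n = 302.4 kN/bolt. φR_n = 0.75 × (3×324 + 6×302.4) = 2089.8 kN.
Block shear: shear path 2×[39+2×46] = 2×131 mm, A_gv = 5240, A_nv = 2×(131 − 2.5×20)×20 = 3240 mm²; tension across gage: (90 − 2×20)×20 = 1000 mm². R_n = min(0.6×450×3240, 0.6×300×5240) + 1.0×450×1000 = min(874.8, 943.2) + 450 = 1324.8 kN. φR_n = 0.75 × 1324.8 = 993.6 kN.
Governing: min(636.5, 2089.8, 993.6) = 636.5 kN → bolt shear.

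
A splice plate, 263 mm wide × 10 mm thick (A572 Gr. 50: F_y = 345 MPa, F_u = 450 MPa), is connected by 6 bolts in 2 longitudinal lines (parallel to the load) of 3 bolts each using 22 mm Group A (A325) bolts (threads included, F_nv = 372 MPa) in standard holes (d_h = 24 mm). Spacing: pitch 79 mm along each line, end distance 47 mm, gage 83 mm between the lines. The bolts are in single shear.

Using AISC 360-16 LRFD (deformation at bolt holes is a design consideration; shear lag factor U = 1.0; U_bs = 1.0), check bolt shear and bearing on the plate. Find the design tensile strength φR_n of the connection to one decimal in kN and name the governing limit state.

636.3 kN (bolt shear governs)

Bolt shear: A_b = π(22)²/4 = 380.13 mm². φR_n = 0.75 × 372 × 380.13 × 6 × 1 = 636.3 kN.
Bearing (10 mm plate, F_u = 450 MPa): end bolts L_c = 47 − 24/2 = 35, R_n = min(1.2×35×10×450, 2.4×22×10×450) = 189 kN/bolt; interior L_c = 79 − 24 = 55, R_n = 237.6 kN/bolt. φR_n = 0.75 × (2×189 + 4×237.6) = 996.3 kN.
Governing: min(636.3, 996.3) = 636.3 kN → bolt shear.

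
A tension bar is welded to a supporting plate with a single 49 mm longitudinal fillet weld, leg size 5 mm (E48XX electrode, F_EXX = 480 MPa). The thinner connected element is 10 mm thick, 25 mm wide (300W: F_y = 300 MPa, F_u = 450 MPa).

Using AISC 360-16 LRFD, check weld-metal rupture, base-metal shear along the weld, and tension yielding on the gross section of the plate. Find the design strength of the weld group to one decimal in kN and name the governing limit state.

37.4 kN (weld metal governs)

Weld metal: throat = 0.707×5 = 3.535 mm, L = 49 mm. φR_n = 0.75 × 0.6 × 480 × 3.535 × 49 = 37.4 kN.
Base metal shear (10 mm plate): yield φR_n = 1.0×0.6×300×10×49 = 88.2 kN; rupture φR_n = 0.75×0.6×450×10×49 = 99.2 kN; take 88.2 kN (yield).
Tension yield (gross): A_g = 25×10 = 250 mm². φR_n = 0.90 × 300 × 250 = 67.5 kN.
Governing: min(37.4, 88.2, 67.5) = 37.4 kN → weld metal.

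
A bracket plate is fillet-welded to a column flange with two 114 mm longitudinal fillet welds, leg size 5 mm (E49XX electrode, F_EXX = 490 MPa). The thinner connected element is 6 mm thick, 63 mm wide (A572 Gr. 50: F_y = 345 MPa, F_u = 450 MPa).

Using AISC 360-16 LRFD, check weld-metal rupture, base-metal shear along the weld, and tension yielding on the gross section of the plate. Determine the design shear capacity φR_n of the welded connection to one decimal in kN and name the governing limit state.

117.4 kN (gross-section yield governs)

Weld metal: throat = 0.707×5 = 3.535 mm, L = 2×114 = 228 mm. φR_n = 0.75 × 0.6 × 490 × 3.535 × 228 = 177.7 kN.
Base metal shear (6 mm plate): yield φR_n = 1.0×0.6×345×6×228 = 283.2 kN; rupture φR_n = 0.75×0.6×450×6×228 = 277.0 kN; take 277.0 kN (rupture).
Tension yield (gross): A_g = 63×6 = 378 mm². φR_n = 0.90 × 345 × 378 = 117.4 kN.
Governing: min(177.7, 277.0, 117.4) = 117.4 kN → gross-section yield.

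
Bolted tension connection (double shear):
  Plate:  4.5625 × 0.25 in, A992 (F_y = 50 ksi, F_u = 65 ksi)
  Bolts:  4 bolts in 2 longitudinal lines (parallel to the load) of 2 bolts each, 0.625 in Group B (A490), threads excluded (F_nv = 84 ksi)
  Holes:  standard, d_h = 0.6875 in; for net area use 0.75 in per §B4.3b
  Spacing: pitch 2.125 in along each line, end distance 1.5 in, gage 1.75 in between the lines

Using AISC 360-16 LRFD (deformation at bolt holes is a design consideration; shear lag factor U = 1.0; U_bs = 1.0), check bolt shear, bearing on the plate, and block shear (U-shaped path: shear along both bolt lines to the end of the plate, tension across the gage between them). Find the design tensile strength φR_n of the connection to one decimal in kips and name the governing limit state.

Bolt shear: A_b = π(0.625)²/4 = 0.3068 in². φR_n = 0.75 × 84 × 0.3068 × 4 × 2 = 154.6 kips.
Bearing (0.25 in plate, F_u = 65 ksi): end bolts L_c = 1.5 − 0.6875/2 = 1.15625, R_n = min(1.2×1.15625×0.25×65, 2.4×0.625×0.25×65) = 22.547 kips/bolt; interior L_c = 2.125 − 0.6875 = 1.4375, R_n = 24.375 kips/bolt. φR_n = 0.75 × (2×22.547 + 2×24.375) = 70.4 kips.
Block shear: shear path 2×[1.5+1×2.125] = 2×3.625 in, A_gv = 1.8125, A_nv = 2×(3.625 − 1.5×0.75)×0.25 = 1.25 in²; tension across gage: (1.75 − 1×0.75)×0.25 = 0.25 in². R_n = min(0.6×65×1.25, 0.6×50×1.8125) + 1.0×65×0.25 = min(48.75, 54.375) + 16.25 = 65 kips. φR_n = 0.75 × 65 = 48.8 kips.
Governing: min(154.6, 70.4, 48.8) = 48.8 kips → block shear.

48.8 kips (block shear governs)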